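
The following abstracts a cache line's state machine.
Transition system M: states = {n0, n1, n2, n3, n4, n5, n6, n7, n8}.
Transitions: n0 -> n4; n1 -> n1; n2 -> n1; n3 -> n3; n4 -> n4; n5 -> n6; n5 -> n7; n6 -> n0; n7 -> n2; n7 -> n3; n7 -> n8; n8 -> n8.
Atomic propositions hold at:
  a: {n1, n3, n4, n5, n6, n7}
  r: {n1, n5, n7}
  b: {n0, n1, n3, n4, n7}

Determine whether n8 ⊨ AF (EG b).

No

EG b: greatest fixpoint, start Z0 = {n0, n1, n3, n4, n7}, keep only states in Sat with some successor in Z. Already a fixed point.
Sat(EG b) = {n0, n1, n3, n4, n7}
AF (EG b): least fixpoint, start Z0 = {n0, n1, n3, n4, n7}, add states with every successor in Z. Z1 = {n0, n1, n2, n3, n4, n6, n7}; Z2 = {n0, n1, n2, n3, n4, n5, n6, n7}; fixed.
Sat(AF (EG b)) = {n0, n1, n2, n3, n4, n5, n6, n7}
n8 ∉ Sat(AF (EG b)) = {n0, n1, n2, n3, n4, n5, n6, n7}, so the formula does not hold at n8.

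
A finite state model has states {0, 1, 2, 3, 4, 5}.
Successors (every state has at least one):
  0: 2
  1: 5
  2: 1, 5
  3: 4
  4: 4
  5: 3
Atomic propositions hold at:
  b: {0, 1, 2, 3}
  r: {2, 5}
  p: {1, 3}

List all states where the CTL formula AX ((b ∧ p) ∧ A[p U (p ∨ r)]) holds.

Sat(b ∧ p) = {1, 3}
Sat(p ∨ r) = {1, 2, 3, 5}
A[p U (p ∨ r)]: least fixpoint, start Z0 = Sat((p ∨ r)) = {1, 2, 3, 5}, add states in Sat(p) with every successor in Z. Already a fixed point.
Sat(A[p U (p ∨ r)]) = {1, 2, 3, 5}
Sat((b ∧ p) ∧ A[p U (p ∨ r)]) = {1, 3}
Sat(AX ((b ∧ p) ∧ A[p U (p ∨ r)])) = {s : every successor in {1, 3}} = {5}

{5}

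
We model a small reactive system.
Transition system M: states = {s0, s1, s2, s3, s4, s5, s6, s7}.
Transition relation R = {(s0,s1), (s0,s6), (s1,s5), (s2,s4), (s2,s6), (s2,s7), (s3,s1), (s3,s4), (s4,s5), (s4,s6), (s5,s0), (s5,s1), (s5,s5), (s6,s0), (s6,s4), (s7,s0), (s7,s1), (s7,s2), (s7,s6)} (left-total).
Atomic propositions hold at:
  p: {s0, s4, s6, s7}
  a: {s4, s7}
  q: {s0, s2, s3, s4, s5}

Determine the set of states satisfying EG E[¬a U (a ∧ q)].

{s0, s1, s2, s3, s4, s5, s6}

Sat(¬a) = {s0, s1, s2, s3, s5, s6}
Sat(a ∧ q) = {s4}
E[¬a U (a ∧ q)]: least fixpoint, start Z0 = Sat((a ∧ q)) = {s4}, add states in Sat(¬a) with some successor in Z. Z1 = {s2, s3, s4, s6}; Z2 = {s0, s2, s3, s4, s6}; Z3 = {s0, s2, s3, s4, s5, s6}; Z4 = {s0, s1, s2, s3, s4, s5, s6}; fixed.
Sat(E[¬a U (a ∧ q)]) = {s0, s1, s2, s3, s4, s5, s6}
EG E[¬a U (a ∧ q)]: greatest fixpoint, start Z0 = {s0, s1, s2, s3, s4, s5, s6}, keep only states in Sat with some successor in Z. Already a fixed point.
Sat(EG E[¬a U (a ∧ q)]) = {s0, s1, s2, s3, s4, s5, s6}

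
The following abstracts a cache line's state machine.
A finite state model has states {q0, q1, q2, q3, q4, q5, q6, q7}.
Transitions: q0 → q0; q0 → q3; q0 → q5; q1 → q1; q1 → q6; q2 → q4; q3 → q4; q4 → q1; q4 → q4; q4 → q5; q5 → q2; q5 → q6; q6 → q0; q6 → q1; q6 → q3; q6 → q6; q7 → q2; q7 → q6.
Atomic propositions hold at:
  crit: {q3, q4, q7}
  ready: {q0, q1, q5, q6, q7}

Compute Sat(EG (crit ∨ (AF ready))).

{q0, q1, q3, q4, q5, q6, q7}

AF ready: least fixpoint, start Z0 = {q0, q1, q5, q6, q7}, add states with every successor in Z. Already a fixed point.
Sat(AF ready) = {q0, q1, q5, q6, q7}
Sat(crit ∨ (AF ready)) = {q0, q1, q3, q4, q5, q6, q7}
EG (crit ∨ (AF ready)): greatest fixpoint, start Z0 = {q0, q1, q3, q4, q5, q6, q7}, keep only states in Sat with some successor in Z. Already a fixed point.
Sat(EG (crit ∨ (AF ready))) = {q0, q1, q3, q4, q5, q6, q7}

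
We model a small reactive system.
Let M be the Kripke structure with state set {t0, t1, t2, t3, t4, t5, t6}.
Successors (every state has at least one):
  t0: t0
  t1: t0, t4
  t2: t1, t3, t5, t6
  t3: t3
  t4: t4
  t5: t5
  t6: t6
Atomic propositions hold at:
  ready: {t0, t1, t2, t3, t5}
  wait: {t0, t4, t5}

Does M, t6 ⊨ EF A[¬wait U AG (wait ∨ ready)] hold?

No

Sat(¬wait) = {t1, t2, t3, t6}
Sat(wait ∨ ready) = {t0, t1, t2, t3, t4, t5}
AG (wait ∨ ready): greatest fixpoint, start Z0 = {t0, t1, t2, t3, t4, t5}, keep only states in Sat with every successor in Z. Z1 = {t0, t1, t3, t4, t5}; fixed.
Sat(AG (wait ∨ ready)) = {t0, t1, t3, t4, t5}
A[¬wait U AG (wait ∨ ready)]: least fixpoint, start Z0 = Sat(AG (wait ∨ ready)) = {t0, t1, t3, t4, t5}, add states in Sat(¬wait) with every successor in Z. Already a fixed point.
Sat(A[¬wait U AG (wait ∨ ready)]) = {t0, t1, t3, t4, t5}
EF A[¬wait U AG (wait ∨ ready)]: least fixpoint, start Z0 = {t0, t1, t3, t4, t5}, add states with some successor in Z. Z1 = {t0, t1, t2, t3, t4, t5}; fixed.
Sat(EF A[¬wait U AG (wait ∨ ready)]) = {t0, t1, t2, t3, t4, t5}
t6 ∉ Sat(EF A[¬wait U AG (wait ∨ ready)]) = {t0, t1, t2, t3, t4, t5}, so the formula does not hold at t6.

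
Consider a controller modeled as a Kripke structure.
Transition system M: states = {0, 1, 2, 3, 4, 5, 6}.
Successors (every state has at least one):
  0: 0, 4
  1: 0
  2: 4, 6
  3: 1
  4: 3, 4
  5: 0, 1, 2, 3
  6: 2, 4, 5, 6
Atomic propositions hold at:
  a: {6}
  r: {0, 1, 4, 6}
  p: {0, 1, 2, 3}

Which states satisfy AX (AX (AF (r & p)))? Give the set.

{3}

Sat(r & p) = {0, 1}
AF (r & p): least fixpoint, start Z0 = {0, 1}, add states with every successor in Z. Z1 = {0, 1, 3}; fixed.
Sat(AF (r & p)) = {0, 1, 3}
Sat(AX (AF (r & p))) = {s : every successor in {0, 1, 3}} = {1, 3}
Sat(AX (AX (AF (r & p)))) = {s : every successor in {1, 3}} = {3}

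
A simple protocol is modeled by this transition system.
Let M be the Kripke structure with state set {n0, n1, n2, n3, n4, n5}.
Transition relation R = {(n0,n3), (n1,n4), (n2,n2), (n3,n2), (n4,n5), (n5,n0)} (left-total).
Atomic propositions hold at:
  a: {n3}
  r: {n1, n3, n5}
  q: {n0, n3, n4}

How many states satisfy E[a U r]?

E[a U r]: least fixpoint, start Z0 = Sat(r) = {n1, n3, n5}, add states in Sat(a) with some successor in Z. Already a fixed point.
Sat(E[a U r]) = {n1, n3, n5}
|Sat(E[a U r])| = |{n1, n3, n5}| = 3.

3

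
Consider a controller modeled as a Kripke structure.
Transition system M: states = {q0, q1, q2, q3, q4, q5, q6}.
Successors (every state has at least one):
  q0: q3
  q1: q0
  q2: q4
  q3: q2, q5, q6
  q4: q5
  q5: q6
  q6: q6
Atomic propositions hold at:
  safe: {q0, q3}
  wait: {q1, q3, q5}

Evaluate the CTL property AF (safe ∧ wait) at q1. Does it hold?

Sat(safe ∧ wait) = {q3}
AF (safe ∧ wait): least fixpoint, start Z0 = {q3}, add states with every successor in Z. Z1 = {q0, q3}; Z2 = {q0, q1, q3}; fixed.
Sat(AF (safe ∧ wait)) = {q0, q1, q3}
q1 ∈ Sat(AF (safe ∧ wait)) = {q0, q1, q3}, so the formula holds at q1.

Yes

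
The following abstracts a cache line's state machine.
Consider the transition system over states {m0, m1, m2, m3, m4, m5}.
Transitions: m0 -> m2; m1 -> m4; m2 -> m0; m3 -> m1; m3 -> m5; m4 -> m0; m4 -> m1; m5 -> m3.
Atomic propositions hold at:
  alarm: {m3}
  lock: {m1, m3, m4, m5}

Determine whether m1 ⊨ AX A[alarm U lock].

A[alarm U lock]: least fixpoint, start Z0 = Sat(lock) = {m1, m3, m4, m5}, add states in Sat(alarm) with every successor in Z. Already a fixed point.
Sat(A[alarm U lock]) = {m1, m3, m4, m5}
Sat(AX A[alarm U lock]) = {s : every successor in {m1, m3, m4, m5}} = {m1, m3, m5}
m1 ∈ Sat(AX A[alarm U lock]) = {m1, m3, m5}, so the formula holds at m1.

Yes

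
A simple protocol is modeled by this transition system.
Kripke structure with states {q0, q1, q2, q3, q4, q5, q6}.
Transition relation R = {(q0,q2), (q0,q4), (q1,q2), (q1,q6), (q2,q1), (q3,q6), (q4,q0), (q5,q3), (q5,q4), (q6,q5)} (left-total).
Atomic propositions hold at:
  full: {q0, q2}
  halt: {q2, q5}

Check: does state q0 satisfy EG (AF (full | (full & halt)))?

Yes

Sat(full & halt) = {q2}
Sat(full | (full & halt)) = {q0, q2}
AF (full | (full & halt)): least fixpoint, start Z0 = {q0, q2}, add states with every successor in Z. Z1 = {q0, q2, q4}; fixed.
Sat(AF (full | (full & halt))) = {q0, q2, q4}
EG (AF (full | (full & halt))): greatest fixpoint, start Z0 = {q0, q2, q4}, keep only states in Sat with some successor in Z. Z1 = {q0, q4}; fixed.
Sat(EG (AF (full | (full & halt)))) = {q0, q4}
q0 ∈ Sat(EG (AF (full | (full & halt)))) = {q0, q4}, so the formula holds at q0.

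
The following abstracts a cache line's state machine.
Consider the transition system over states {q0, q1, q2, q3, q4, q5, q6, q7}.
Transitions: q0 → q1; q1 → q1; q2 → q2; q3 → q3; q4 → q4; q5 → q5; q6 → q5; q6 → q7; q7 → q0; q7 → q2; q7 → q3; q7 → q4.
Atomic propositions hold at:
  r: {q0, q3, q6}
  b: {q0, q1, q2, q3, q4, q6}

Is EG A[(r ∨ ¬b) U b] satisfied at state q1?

Yes

Sat(¬b) = {q5, q7}
Sat(r ∨ ¬b) = {q0, q3, q5, q6, q7}
A[(r ∨ ¬b) U b]: least fixpoint, start Z0 = Sat(b) = {q0, q1, q2, q3, q4, q6}, add states in Sat(r ∨ ¬b) with every successor in Z. Z1 = {q0, q1, q2, q3, q4, q6, q7}; fixed.
Sat(A[(r ∨ ¬b) U b]) = {q0, q1, q2, q3, q4, q6, q7}
EG A[(r ∨ ¬b) U b]: greatest fixpoint, start Z0 = {q0, q1, q2, q3, q4, q6, q7}, keep only states in Sat with some successor in Z. Already a fixed point.
Sat(EG A[(r ∨ ¬b) U b]) = {q0, q1, q2, q3, q4, q6, q7}
q1 ∈ Sat(EG A[(r ∨ ¬b) U b]) = {q0, q1, q2, q3, q4, q6, q7}, so the formula holds at q1.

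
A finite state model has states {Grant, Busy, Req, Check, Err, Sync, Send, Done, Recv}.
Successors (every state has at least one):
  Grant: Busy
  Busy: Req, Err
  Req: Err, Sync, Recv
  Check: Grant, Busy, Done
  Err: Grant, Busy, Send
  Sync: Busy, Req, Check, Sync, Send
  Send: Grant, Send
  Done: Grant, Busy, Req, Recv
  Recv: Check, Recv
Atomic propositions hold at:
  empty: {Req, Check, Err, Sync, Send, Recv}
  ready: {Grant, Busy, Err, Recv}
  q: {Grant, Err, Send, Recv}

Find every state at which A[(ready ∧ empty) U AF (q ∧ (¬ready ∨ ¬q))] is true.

Sat(ready ∧ empty) = {Err, Recv}
Sat(¬ready) = {Req, Check, Sync, Send, Done}
Sat(¬q) = {Busy, Req, Check, Sync, Done}
Sat(¬ready ∨ ¬q) = {Busy, Req, Check, Sync, Send, Done}
Sat(q ∧ (¬ready ∨ ¬q)) = {Send}
AF (q ∧ (¬ready ∨ ¬q)): least fixpoint, start Z0 = {Send}, add states with every successor in Z. Already a fixed point.
Sat(AF (q ∧ (¬ready ∨ ¬q))) = {Send}
A[(ready ∧ empty) U AF (q ∧ (¬ready ∨ ¬q))]: least fixpoint, start Z0 = Sat(AF (q ∧ (¬ready ∨ ¬q))) = {Send}, add states in Sat(ready ∧ empty) with every successor in Z. Already a fixed point.
Sat(A[(ready ∧ empty) U AF (q ∧ (¬ready ∨ ¬q))]) = {Send}

{Send}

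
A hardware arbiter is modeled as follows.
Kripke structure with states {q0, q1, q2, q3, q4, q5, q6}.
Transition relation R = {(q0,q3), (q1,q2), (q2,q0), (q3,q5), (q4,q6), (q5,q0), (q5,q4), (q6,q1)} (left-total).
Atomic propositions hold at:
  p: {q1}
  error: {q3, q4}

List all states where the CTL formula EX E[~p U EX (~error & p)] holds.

Sat(~p) = {q0, q2, q3, q4, q5, q6}
Sat(~error) = {q0, q1, q2, q5, q6}
Sat(~error & p) = {q1}
Sat(EX (~error & p)) = {s : some successor in {q1}} = {q6}
E[~p U EX (~error & p)]: least fixpoint, start Z0 = Sat(EX (~error & p)) = {q6}, add states in Sat(~p) with some successor in Z. Z1 = {q4, q6}; Z2 = {q4, q5, q6}; Z3 = {q3, q4, q5, q6}; Z4 = {q0, q3, q4, q5, q6}; Z5 = {q0, q2, q3, q4, q5, q6}; fixed.
Sat(E[~p U EX (~error & p)]) = {q0, q2, q3, q4, q5, q6}
Sat(EX E[~p U EX (~error & p)]) = {s : some successor in {q0, q2, q3, q4, q5, q6}} = {q0, q1, q2, q3, q4, q5}

{q0, q1, q2, q3, q4, q5}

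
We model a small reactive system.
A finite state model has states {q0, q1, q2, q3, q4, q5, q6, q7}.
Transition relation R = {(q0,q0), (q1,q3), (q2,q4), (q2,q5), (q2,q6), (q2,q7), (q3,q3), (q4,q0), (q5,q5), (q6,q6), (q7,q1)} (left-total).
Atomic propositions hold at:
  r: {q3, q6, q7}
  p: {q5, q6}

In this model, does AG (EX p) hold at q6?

Yes

Sat(EX p) = {s : some successor in {q5, q6}} = {q2, q5, q6}
AG (EX p): greatest fixpoint, start Z0 = {q2, q5, q6}, keep only states in Sat with every successor in Z. Z1 = {q5, q6}; fixed.
Sat(AG (EX p)) = {q5, q6}
q6 ∈ Sat(AG (EX p)) = {q5, q6}, so the formula holds at q6.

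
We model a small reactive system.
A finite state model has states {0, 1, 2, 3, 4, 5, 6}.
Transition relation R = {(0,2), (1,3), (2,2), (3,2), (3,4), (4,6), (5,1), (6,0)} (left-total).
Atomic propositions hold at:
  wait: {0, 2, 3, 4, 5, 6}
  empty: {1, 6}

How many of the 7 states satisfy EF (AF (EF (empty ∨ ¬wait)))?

Sat(¬wait) = {1}
Sat(empty ∨ ¬wait) = {1, 6}
EF (empty ∨ ¬wait): least fixpoint, start Z0 = {1, 6}, add states with some successor in Z. Z1 = {1, 4, 5, 6}; Z2 = {1, 3, 4, 5, 6}; fixed.
Sat(EF (empty ∨ ¬wait)) = {1, 3, 4, 5, 6}
AF (EF (empty ∨ ¬wait)): least fixpoint, start Z0 = {1, 3, 4, 5, 6}, add states with every successor in Z. Already a fixed point.
Sat(AF (EF (empty ∨ ¬wait))) = {1, 3, 4, 5, 6}
EF (AF (EF (empty ∨ ¬wait))): least fixpoint, start Z0 = {1, 3, 4, 5, 6}, add states with some successor in Z. Already a fixed point.
Sat(EF (AF (EF (empty ∨ ¬wait)))) = {1, 3, 4, 5, 6}
|Sat(EF (AF (EF (empty ∨ ¬wait))))| = |{1, 3, 4, 5, 6}| = 5.

5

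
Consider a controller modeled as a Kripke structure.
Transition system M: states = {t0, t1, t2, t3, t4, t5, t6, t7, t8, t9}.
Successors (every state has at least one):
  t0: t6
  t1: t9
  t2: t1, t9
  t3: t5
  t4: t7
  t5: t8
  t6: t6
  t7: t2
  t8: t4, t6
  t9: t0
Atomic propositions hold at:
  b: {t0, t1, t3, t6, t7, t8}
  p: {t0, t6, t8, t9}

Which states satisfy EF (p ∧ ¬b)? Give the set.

{t1, t2, t3, t4, t5, t7, t8, t9}

Sat(¬b) = {t2, t4, t5, t9}
Sat(p ∧ ¬b) = {t9}
EF (p ∧ ¬b): least fixpoint, start Z0 = {t9}, add states with some successor in Z. Z1 = {t1, t2, t9}; Z2 = {t1, t2, t7, t9}; Z3 = {t1, t2, t4, t7, t9}; Z4 = {t1, t2, t4, t7, t8, t9}; Z5 = {t1, t2, t4, t5, t7, t8, t9}; Z6 = {t1, t2, t3, t4, t5, t7, t8, t9}; fixed.
Sat(EF (p ∧ ¬b)) = {t1, t2, t3, t4, t5, t7, t8, t9}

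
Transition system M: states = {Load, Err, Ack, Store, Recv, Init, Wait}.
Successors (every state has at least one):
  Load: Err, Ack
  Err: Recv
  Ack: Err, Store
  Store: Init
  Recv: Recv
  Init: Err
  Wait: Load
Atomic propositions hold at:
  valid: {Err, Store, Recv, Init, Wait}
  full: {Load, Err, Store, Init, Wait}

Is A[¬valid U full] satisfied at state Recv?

Sat(¬valid) = {Load, Ack}
A[¬valid U full]: least fixpoint, start Z0 = Sat(full) = {Load, Err, Store, Init, Wait}, add states in Sat(¬valid) with every successor in Z. Z1 = {Load, Err, Ack, Store, Init, Wait}; fixed.
Sat(A[¬valid U full]) = {Load, Err, Ack, Store, Init, Wait}
Recv ∉ Sat(A[¬valid U full]) = {Load, Err, Ack, Store, Init, Wait}, so the formula does not hold at Recv.

No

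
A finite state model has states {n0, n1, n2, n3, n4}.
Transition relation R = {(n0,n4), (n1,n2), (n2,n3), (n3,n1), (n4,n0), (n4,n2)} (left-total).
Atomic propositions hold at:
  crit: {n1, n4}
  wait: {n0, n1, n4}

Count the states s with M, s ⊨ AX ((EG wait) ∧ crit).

1

EG wait: greatest fixpoint, start Z0 = {n0, n1, n4}, keep only states in Sat with some successor in Z. Z1 = {n0, n4}; fixed.
Sat(EG wait) = {n0, n4}
Sat((EG wait) ∧ crit) = {n4}
Sat(AX ((EG wait) ∧ crit)) = {s : every successor in {n4}} = {n0}
|Sat(AX ((EG wait) ∧ crit))| = |{n0}| = 1.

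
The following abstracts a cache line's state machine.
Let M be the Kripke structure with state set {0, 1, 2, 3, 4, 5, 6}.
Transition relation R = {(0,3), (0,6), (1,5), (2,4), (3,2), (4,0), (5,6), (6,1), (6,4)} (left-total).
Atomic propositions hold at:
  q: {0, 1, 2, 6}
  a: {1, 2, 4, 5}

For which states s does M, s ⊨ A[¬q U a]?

{1, 2, 3, 4, 5}

Sat(¬q) = {3, 4, 5}
A[¬q U a]: least fixpoint, start Z0 = Sat(a) = {1, 2, 4, 5}, add states in Sat(¬q) with every successor in Z. Z1 = {1, 2, 3, 4, 5}; fixed.
Sat(A[¬q U a]) = {1, 2, 3, 4, 5}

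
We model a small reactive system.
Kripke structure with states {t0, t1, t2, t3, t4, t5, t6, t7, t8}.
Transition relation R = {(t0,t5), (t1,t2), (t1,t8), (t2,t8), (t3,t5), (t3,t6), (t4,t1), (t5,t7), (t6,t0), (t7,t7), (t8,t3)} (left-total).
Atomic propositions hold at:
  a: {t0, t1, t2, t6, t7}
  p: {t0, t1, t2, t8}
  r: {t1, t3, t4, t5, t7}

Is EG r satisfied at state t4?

No

EG r: greatest fixpoint, start Z0 = {t1, t3, t4, t5, t7}, keep only states in Sat with some successor in Z. Z1 = {t3, t4, t5, t7}; Z2 = {t3, t5, t7}; fixed.
Sat(EG r) = {t3, t5, t7}
t4 ∉ Sat(EG r) = {t3, t5, t7}, so the formula does not hold at t4.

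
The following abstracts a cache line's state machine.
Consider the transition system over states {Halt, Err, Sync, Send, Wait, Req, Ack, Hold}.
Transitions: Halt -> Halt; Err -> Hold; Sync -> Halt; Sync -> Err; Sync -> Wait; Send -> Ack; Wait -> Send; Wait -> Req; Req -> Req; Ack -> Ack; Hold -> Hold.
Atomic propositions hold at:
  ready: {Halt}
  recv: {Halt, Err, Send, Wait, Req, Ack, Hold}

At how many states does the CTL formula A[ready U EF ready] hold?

2

EF ready: least fixpoint, start Z0 = {Halt}, add states with some successor in Z. Z1 = {Halt, Sync}; fixed.
Sat(EF ready) = {Halt, Sync}
A[ready U EF ready]: least fixpoint, start Z0 = Sat(EF ready) = {Halt, Sync}, add states in Sat(ready) with every successor in Z. Already a fixed point.
Sat(A[ready U EF ready]) = {Halt, Sync}
|Sat(A[ready U EF ready])| = |{Halt, Sync}| = 2.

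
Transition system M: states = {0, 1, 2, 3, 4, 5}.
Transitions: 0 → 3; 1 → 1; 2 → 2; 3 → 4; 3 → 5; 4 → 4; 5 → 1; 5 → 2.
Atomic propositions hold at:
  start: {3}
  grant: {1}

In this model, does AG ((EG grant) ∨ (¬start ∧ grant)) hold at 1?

EG grant: greatest fixpoint, start Z0 = {1}, keep only states in Sat with some successor in Z. Already a fixed point.
Sat(EG grant) = {1}
Sat(¬start) = {0, 1, 2, 4, 5}
Sat(¬start ∧ grant) = {1}
Sat((EG grant) ∨ (¬start ∧ grant)) = {1}
AG ((EG grant) ∨ (¬start ∧ grant)): greatest fixpoint, start Z0 = {1}, keep only states in Sat with every successor in Z. Already a fixed point.
Sat(AG ((EG grant) ∨ (¬start ∧ grant))) = {1}
1 ∈ Sat(AG ((EG grant) ∨ (¬start ∧ grant))) = {1}, so the formula holds at 1.

Yes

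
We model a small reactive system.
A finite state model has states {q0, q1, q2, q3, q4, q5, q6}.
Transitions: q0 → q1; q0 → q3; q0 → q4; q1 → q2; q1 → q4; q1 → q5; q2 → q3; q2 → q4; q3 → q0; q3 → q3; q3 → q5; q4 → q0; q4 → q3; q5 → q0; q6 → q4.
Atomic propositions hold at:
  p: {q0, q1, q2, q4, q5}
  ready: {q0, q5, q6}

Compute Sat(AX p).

Sat(AX p) = {s : every successor in {q0, q1, q2, q4, q5}} = {q1, q5, q6}

{q1, q5, q6}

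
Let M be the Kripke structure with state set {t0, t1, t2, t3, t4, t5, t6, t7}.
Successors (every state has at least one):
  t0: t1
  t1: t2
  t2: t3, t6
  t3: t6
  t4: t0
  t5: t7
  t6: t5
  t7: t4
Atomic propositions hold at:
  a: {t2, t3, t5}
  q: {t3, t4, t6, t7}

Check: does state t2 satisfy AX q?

Sat(AX q) = {s : every successor in {t3, t4, t6, t7}} = {t2, t3, t5, t7}
t2 ∈ Sat(AX q) = {t2, t3, t5, t7}, so the formula holds at t2.

Yes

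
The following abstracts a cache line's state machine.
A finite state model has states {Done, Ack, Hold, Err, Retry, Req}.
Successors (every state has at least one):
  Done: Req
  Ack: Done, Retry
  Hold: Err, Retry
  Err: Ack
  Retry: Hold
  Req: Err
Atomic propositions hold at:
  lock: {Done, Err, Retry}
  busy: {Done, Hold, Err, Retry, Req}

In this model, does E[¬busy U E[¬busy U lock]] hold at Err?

Sat(¬busy) = {Ack}
E[¬busy U lock]: least fixpoint, start Z0 = Sat(lock) = {Done, Err, Retry}, add states in Sat(¬busy) with some successor in Z. Z1 = {Done, Ack, Err, Retry}; fixed.
Sat(E[¬busy U lock]) = {Done, Ack, Err, Retry}
E[¬busy U E[¬busy U lock]]: least fixpoint, start Z0 = Sat(E[¬busy U lock]) = {Done, Ack, Err, Retry}, add states in Sat(¬busy) with some successor in Z. Already a fixed point.
Sat(E[¬busy U E[¬busy U lock]]) = {Done, Ack, Err, Retry}
Err ∈ Sat(E[¬busy U E[¬busy U lock]]) = {Done, Ack, Err, Retry}, so the formula holds at Err.

Yes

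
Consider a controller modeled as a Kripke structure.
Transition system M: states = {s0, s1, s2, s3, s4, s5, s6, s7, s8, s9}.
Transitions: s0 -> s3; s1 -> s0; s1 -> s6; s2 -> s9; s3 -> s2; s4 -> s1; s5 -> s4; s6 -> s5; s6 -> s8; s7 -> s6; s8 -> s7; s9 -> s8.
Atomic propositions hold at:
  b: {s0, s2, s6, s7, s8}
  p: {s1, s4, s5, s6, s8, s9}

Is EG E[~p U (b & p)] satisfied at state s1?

No

Sat(~p) = {s0, s2, s3, s7}
Sat(b & p) = {s6, s8}
E[~p U (b & p)]: least fixpoint, start Z0 = Sat((b & p)) = {s6, s8}, add states in Sat(~p) with some successor in Z. Z1 = {s6, s7, s8}; fixed.
Sat(E[~p U (b & p)]) = {s6, s7, s8}
EG E[~p U (b & p)]: greatest fixpoint, start Z0 = {s6, s7, s8}, keep only states in Sat with some successor in Z. Already a fixed point.
Sat(EG E[~p U (b & p)]) = {s6, s7, s8}
s1 ∉ Sat(EG E[~p U (b & p)]) = {s6, s7, s8}, so the formula does not hold at s1.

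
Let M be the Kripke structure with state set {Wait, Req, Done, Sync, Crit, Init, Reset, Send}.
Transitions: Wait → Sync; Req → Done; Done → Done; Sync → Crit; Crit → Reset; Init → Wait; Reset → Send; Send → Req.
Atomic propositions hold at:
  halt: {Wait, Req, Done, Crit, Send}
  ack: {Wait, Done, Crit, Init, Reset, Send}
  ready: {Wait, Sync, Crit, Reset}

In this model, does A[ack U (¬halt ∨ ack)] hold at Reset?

Yes

Sat(¬halt) = {Sync, Init, Reset}
Sat(¬halt ∨ ack) = {Wait, Done, Sync, Crit, Init, Reset, Send}
A[ack U (¬halt ∨ ack)]: least fixpoint, start Z0 = Sat((¬halt ∨ ack)) = {Wait, Done, Sync, Crit, Init, Reset, Send}, add states in Sat(ack) with every successor in Z. Already a fixed point.
Sat(A[ack U (¬halt ∨ ack)]) = {Wait, Done, Sync, Crit, Init, Reset, Send}
Reset ∈ Sat(A[ack U (¬halt ∨ ack)]) = {Wait, Done, Sync, Crit, Init, Reset, Send}, so the formula holds at Reset.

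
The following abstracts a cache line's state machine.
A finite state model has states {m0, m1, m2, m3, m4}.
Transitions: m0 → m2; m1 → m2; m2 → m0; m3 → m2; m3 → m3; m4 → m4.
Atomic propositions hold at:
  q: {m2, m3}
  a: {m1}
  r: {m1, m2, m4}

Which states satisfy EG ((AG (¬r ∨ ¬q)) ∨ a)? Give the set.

{m4}

Sat(¬r) = {m0, m3}
Sat(¬q) = {m0, m1, m4}
Sat(¬r ∨ ¬q) = {m0, m1, m3, m4}
AG (¬r ∨ ¬q): greatest fixpoint, start Z0 = {m0, m1, m3, m4}, keep only states in Sat with every successor in Z. Z1 = {m4}; fixed.
Sat(AG (¬r ∨ ¬q)) = {m4}
Sat((AG (¬r ∨ ¬q)) ∨ a) = {m1, m4}
EG ((AG (¬r ∨ ¬q)) ∨ a): greatest fixpoint, start Z0 = {m1, m4}, keep only states in Sat with some successor in Z. Z1 = {m4}; fixed.
Sat(EG ((AG (¬r ∨ ¬q)) ∨ a)) = {m4}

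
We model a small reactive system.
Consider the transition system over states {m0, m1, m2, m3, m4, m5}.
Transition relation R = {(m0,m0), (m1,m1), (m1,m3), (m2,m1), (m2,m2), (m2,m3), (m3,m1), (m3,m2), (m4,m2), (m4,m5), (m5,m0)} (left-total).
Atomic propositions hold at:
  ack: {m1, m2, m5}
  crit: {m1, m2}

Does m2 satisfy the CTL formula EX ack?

Sat(EX ack) = {s : some successor in {m1, m2, m5}} = {m1, m2, m3, m4}
m2 ∈ Sat(EX ack) = {m1, m2, m3, m4}, so the formula holds at m2.

Yes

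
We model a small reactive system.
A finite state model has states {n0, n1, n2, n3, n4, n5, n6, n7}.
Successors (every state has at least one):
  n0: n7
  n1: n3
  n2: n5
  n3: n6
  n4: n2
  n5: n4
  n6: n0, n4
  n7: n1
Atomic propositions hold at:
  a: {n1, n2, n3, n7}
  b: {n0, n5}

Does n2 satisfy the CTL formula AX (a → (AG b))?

Yes

AG b: greatest fixpoint, start Z0 = {n0, n5}, keep only states in Sat with every successor in Z. Z1 = ∅; fixed.
Sat(AG b) = ∅
Sat(a → (AG b)) = {n0, n4, n5, n6}
Sat(AX (a → (AG b))) = {s : every successor in {n0, n4, n5, n6}} = {n2, n3, n5, n6}
n2 ∈ Sat(AX (a → (AG b))) = {n2, n3, n5, n6}, so the formula holds at n2.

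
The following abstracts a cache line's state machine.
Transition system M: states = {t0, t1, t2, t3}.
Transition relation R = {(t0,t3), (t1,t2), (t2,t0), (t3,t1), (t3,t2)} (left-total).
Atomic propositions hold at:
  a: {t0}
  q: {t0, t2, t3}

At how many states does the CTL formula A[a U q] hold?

A[a U q]: least fixpoint, start Z0 = Sat(q) = {t0, t2, t3}, add states in Sat(a) with every successor in Z. Already a fixed point.
Sat(A[a U q]) = {t0, t2, t3}
|Sat(A[a U q])| = |{t0, t2, t3}| = 3.

3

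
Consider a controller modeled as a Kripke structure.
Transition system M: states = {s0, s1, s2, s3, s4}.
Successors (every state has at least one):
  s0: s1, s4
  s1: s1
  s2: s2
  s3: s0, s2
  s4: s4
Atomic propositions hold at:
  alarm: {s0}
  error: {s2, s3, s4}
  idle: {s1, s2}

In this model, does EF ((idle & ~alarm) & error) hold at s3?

Yes

Sat(~alarm) = {s1, s2, s3, s4}
Sat(idle & ~alarm) = {s1, s2}
Sat((idle & ~alarm) & error) = {s2}
EF ((idle & ~alarm) & error): least fixpoint, start Z0 = {s2}, add states with some successor in Z. Z1 = {s2, s3}; fixed.
Sat(EF ((idle & ~alarm) & error)) = {s2, s3}
s3 ∈ Sat(EF ((idle & ~alarm) & error)) = {s2, s3}, so the formula holds at s3.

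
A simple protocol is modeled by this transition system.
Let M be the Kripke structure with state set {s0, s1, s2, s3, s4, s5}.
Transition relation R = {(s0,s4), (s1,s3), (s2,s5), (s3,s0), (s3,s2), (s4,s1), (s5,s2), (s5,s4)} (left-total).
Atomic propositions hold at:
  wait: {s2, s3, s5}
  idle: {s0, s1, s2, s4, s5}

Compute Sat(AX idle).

{s0, s2, s3, s4, s5}

Sat(AX idle) = {s : every successor in {s0, s1, s2, s4, s5}} = {s0, s2, s3, s4, s5}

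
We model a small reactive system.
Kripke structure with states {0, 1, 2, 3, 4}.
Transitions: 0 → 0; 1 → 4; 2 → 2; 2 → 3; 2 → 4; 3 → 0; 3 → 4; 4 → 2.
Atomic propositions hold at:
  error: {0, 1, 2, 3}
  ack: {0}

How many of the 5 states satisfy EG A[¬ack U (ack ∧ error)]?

Sat(¬ack) = {1, 2, 3, 4}
Sat(ack ∧ error) = {0}
A[¬ack U (ack ∧ error)]: least fixpoint, start Z0 = Sat((ack ∧ error)) = {0}, add states in Sat(¬ack) with every successor in Z. Already a fixed point.
Sat(A[¬ack U (ack ∧ error)]) = {0}
EG A[¬ack U (ack ∧ error)]: greatest fixpoint, start Z0 = {0}, keep only states in Sat with some successor in Z. Already a fixed point.
Sat(EG A[¬ack U (ack ∧ error)]) = {0}
|Sat(EG A[¬ack U (ack ∧ error)])| = |{0}| = 1.

1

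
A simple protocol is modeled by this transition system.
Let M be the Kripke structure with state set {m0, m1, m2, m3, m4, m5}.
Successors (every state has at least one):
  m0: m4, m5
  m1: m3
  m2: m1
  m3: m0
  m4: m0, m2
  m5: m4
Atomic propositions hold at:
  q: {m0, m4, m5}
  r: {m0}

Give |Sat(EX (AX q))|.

Sat(AX q) = {s : every successor in {m0, m4, m5}} = {m0, m3, m5}
Sat(EX (AX q)) = {s : some successor in {m0, m3, m5}} = {m0, m1, m3, m4}
|Sat(EX (AX q))| = |{m0, m1, m3, m4}| = 4.

4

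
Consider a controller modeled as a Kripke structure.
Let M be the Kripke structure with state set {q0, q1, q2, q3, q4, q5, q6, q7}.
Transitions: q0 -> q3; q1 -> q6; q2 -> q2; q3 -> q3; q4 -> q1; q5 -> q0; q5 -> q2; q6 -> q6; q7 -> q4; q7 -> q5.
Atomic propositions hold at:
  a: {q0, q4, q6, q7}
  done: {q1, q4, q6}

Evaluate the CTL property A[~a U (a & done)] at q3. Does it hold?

No

Sat(~a) = {q1, q2, q3, q5}
Sat(a & done) = {q4, q6}
A[~a U (a & done)]: least fixpoint, start Z0 = Sat((a & done)) = {q4, q6}, add states in Sat(~a) with every successor in Z. Z1 = {q1, q4, q6}; fixed.
Sat(A[~a U (a & done)]) = {q1, q4, q6}
q3 ∉ Sat(A[~a U (a & done)]) = {q1, q4, q6}, so the formula does not hold at q3.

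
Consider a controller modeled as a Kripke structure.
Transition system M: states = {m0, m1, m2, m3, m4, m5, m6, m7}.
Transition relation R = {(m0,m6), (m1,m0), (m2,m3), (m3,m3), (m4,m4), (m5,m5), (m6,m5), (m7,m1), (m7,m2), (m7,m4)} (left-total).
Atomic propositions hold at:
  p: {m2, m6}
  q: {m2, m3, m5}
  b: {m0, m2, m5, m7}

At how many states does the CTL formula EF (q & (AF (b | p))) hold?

6

Sat(b | p) = {m0, m2, m5, m6, m7}
AF (b | p): least fixpoint, start Z0 = {m0, m2, m5, m6, m7}, add states with every successor in Z. Z1 = {m0, m1, m2, m5, m6, m7}; fixed.
Sat(AF (b | p)) = {m0, m1, m2, m5, m6, m7}
Sat(q & (AF (b | p))) = {m2, m5}
EF (q & (AF (b | p))): least fixpoint, start Z0 = {m2, m5}, add states with some successor in Z. Z1 = {m2, m5, m6, m7}; Z2 = {m0, m2, m5, m6, m7}; Z3 = {m0, m1, m2, m5, m6, m7}; fixed.
Sat(EF (q & (AF (b | p)))) = {m0, m1, m2, m5, m6, m7}
|Sat(EF (q & (AF (b | p))))| = |{m0, m1, m2, m5, m6, m7}| = 6.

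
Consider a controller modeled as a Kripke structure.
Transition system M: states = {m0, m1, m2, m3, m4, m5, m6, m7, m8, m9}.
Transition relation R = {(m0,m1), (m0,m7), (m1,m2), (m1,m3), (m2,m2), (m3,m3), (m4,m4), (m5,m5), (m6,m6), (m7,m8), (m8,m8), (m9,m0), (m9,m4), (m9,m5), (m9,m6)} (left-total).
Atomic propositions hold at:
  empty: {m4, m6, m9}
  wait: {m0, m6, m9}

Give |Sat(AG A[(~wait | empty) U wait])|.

Sat(~wait) = {m1, m2, m3, m4, m5, m7, m8}
Sat(~wait | empty) = {m1, m2, m3, m4, m5, m6, m7, m8, m9}
A[(~wait | empty) U wait]: least fixpoint, start Z0 = Sat(wait) = {m0, m6, m9}, add states in Sat(~wait | empty) with every successor in Z. Already a fixed point.
Sat(A[(~wait | empty) U wait]) = {m0, m6, m9}
AG A[(~wait | empty) U wait]: greatest fixpoint, start Z0 = {m0, m6, m9}, keep only states in Sat with every successor in Z. Z1 = {m6}; fixed.
Sat(AG A[(~wait | empty) U wait]) = {m6}
|Sat(AG A[(~wait | empty) U wait])| = |{m6}| = 1.

1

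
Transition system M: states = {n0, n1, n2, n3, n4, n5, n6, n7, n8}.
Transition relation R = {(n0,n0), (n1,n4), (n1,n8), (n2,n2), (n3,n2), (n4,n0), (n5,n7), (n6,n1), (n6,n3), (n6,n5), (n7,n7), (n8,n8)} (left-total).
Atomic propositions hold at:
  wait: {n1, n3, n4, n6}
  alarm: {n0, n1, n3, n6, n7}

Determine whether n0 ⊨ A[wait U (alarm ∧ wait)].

Sat(alarm ∧ wait) = {n1, n3, n6}
A[wait U (alarm ∧ wait)]: least fixpoint, start Z0 = Sat((alarm ∧ wait)) = {n1, n3, n6}, add states in Sat(wait) with every successor in Z. Already a fixed point.
Sat(A[wait U (alarm ∧ wait)]) = {n1, n3, n6}
n0 ∉ Sat(A[wait U (alarm ∧ wait)]) = {n1, n3, n6}, so the formula does not hold at n0.

No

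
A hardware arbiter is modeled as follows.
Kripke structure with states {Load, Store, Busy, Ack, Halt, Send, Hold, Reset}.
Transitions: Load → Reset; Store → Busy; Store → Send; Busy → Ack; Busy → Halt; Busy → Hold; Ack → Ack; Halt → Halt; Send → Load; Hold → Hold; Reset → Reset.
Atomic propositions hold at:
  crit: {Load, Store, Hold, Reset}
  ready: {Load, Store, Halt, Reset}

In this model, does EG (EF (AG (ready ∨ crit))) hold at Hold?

Yes

Sat(ready ∨ crit) = {Load, Store, Halt, Hold, Reset}
AG (ready ∨ crit): greatest fixpoint, start Z0 = {Load, Store, Halt, Hold, Reset}, keep only states in Sat with every successor in Z. Z1 = {Load, Halt, Hold, Reset}; fixed.
Sat(AG (ready ∨ crit)) = {Load, Halt, Hold, Reset}
EF (AG (ready ∨ crit)): least fixpoint, start Z0 = {Load, Halt, Hold, Reset}, add states with some successor in Z. Z1 = {Load, Busy, Halt, Send, Hold, Reset}; Z2 = {Load, Store, Busy, Halt, Send, Hold, Reset}; fixed.
Sat(EF (AG (ready ∨ crit))) = {Load, Store, Busy, Halt, Send, Hold, Reset}
EG (EF (AG (ready ∨ crit))): greatest fixpoint, start Z0 = {Load, Store, Busy, Halt, Send, Hold, Reset}, keep only states in Sat with some successor in Z. Already a fixed point.
Sat(EG (EF (AG (ready ∨ crit)))) = {Load, Store, Busy, Halt, Send, Hold, Reset}
Hold ∈ Sat(EG (EF (AG (ready ∨ crit)))) = {Load, Store, Busy, Halt, Send, Hold, Reset}, so the formula holds at Hold.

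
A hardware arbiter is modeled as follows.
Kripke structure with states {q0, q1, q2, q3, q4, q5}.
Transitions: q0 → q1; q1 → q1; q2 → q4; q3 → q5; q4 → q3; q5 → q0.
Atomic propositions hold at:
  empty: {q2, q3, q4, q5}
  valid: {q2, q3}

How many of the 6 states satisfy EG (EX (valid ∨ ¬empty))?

3

Sat(¬empty) = {q0, q1}
Sat(valid ∨ ¬empty) = {q0, q1, q2, q3}
Sat(EX (valid ∨ ¬empty)) = {s : some successor in {q0, q1, q2, q3}} = {q0, q1, q4, q5}
EG (EX (valid ∨ ¬empty)): greatest fixpoint, start Z0 = {q0, q1, q4, q5}, keep only states in Sat with some successor in Z. Z1 = {q0, q1, q5}; fixed.
Sat(EG (EX (valid ∨ ¬empty))) = {q0, q1, q5}
|Sat(EG (EX (valid ∨ ¬empty)))| = |{q0, q1, q5}| = 3.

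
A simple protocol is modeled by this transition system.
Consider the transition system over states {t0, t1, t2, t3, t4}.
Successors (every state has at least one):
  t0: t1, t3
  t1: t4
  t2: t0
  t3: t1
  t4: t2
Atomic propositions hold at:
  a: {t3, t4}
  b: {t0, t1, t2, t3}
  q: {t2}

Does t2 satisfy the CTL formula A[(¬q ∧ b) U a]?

No

Sat(¬q) = {t0, t1, t3, t4}
Sat(¬q ∧ b) = {t0, t1, t3}
A[(¬q ∧ b) U a]: least fixpoint, start Z0 = Sat(a) = {t3, t4}, add states in Sat(¬q ∧ b) with every successor in Z. Z1 = {t1, t3, t4}; Z2 = {t0, t1, t3, t4}; fixed.
Sat(A[(¬q ∧ b) U a]) = {t0, t1, t3, t4}
t2 ∉ Sat(A[(¬q ∧ b) U a]) = {t0, t1, t3, t4}, so the formula does not hold at t2.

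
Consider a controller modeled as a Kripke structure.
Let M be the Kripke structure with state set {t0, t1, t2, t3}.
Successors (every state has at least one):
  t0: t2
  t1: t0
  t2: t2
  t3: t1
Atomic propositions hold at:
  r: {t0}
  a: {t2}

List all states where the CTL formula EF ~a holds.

Sat(~a) = {t0, t1, t3}
EF ~a: least fixpoint, start Z0 = {t0, t1, t3}, add states with some successor in Z. Already a fixed point.
Sat(EF ~a) = {t0, t1, t3}

{t0, t1, t3}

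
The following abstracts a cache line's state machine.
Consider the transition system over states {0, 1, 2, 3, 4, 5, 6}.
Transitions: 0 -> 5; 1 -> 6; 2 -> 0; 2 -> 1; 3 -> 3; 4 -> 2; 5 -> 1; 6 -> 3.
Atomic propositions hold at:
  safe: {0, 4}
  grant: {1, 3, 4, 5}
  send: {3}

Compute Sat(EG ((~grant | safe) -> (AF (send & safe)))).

{3}

Sat(~grant) = {0, 2, 6}
Sat(~grant | safe) = {0, 2, 4, 6}
Sat(send & safe) = ∅
AF (send & safe): least fixpoint, start Z0 = ∅, add states with every successor in Z. Already a fixed point.
Sat(AF (send & safe)) = ∅
Sat((~grant | safe) -> (AF (send & safe))) = {1, 3, 5}
EG ((~grant | safe) -> (AF (send & safe))): greatest fixpoint, start Z0 = {1, 3, 5}, keep only states in Sat with some successor in Z. Z1 = {3, 5}; Z2 = {3}; fixed.
Sat(EG ((~grant | safe) -> (AF (send & safe)))) = {3}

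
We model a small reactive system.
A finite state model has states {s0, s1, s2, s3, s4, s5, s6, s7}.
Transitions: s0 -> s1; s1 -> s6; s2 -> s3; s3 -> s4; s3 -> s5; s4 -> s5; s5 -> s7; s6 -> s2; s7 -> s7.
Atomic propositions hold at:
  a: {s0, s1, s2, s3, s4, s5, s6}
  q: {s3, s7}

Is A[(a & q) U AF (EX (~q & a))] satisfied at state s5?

Sat(a & q) = {s3}
Sat(~q) = {s0, s1, s2, s4, s5, s6}
Sat(~q & a) = {s0, s1, s2, s4, s5, s6}
Sat(EX (~q & a)) = {s : some successor in {s0, s1, s2, s4, s5, s6}} = {s0, s1, s3, s4, s6}
AF (EX (~q & a)): least fixpoint, start Z0 = {s0, s1, s3, s4, s6}, add states with every successor in Z. Z1 = {s0, s1, s2, s3, s4, s6}; fixed.
Sat(AF (EX (~q & a))) = {s0, s1, s2, s3, s4, s6}
A[(a & q) U AF (EX (~q & a))]: least fixpoint, start Z0 = Sat(AF (EX (~q & a))) = {s0, s1, s2, s3, s4, s6}, add states in Sat(a & q) with every successor in Z. Already a fixed point.
Sat(A[(a & q) U AF (EX (~q & a))]) = {s0, s1, s2, s3, s4, s6}
s5 ∉ Sat(A[(a & q) U AF (EX (~q & a))]) = {s0, s1, s2, s3, s4, s6}, so the formula does not hold at s5.

No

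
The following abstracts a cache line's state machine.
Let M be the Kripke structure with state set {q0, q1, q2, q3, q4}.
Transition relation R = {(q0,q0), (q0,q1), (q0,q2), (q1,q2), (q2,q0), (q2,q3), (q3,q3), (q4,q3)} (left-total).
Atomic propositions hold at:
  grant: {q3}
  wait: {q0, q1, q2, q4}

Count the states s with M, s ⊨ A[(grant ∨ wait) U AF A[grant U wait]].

4

Sat(grant ∨ wait) = {q0, q1, q2, q3, q4}
A[grant U wait]: least fixpoint, start Z0 = Sat(wait) = {q0, q1, q2, q4}, add states in Sat(grant) with every successor in Z. Already a fixed point.
Sat(A[grant U wait]) = {q0, q1, q2, q4}
AF A[grant U wait]: least fixpoint, start Z0 = {q0, q1, q2, q4}, add states with every successor in Z. Already a fixed point.
Sat(AF A[grant U wait]) = {q0, q1, q2, q4}
A[(grant ∨ wait) U AF A[grant U wait]]: least fixpoint, start Z0 = Sat(AF A[grant U wait]) = {q0, q1, q2, q4}, add states in Sat(grant ∨ wait) with every successor in Z. Already a fixed point.
Sat(A[(grant ∨ wait) U AF A[grant U wait]]) = {q0, q1, q2, q4}
|Sat(A[(grant ∨ wait) U AF A[grant U wait]])| = |{q0, q1, q2, q4}| = 4.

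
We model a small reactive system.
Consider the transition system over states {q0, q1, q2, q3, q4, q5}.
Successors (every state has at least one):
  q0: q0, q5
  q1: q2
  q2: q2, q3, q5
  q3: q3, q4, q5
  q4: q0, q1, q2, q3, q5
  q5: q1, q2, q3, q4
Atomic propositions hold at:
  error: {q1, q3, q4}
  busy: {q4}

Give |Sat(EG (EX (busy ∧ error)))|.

2

Sat(busy ∧ error) = {q4}
Sat(EX (busy ∧ error)) = {s : some successor in {q4}} = {q3, q5}
EG (EX (busy ∧ error)): greatest fixpoint, start Z0 = {q3, q5}, keep only states in Sat with some successor in Z. Already a fixed point.
Sat(EG (EX (busy ∧ error))) = {q3, q5}
|Sat(EG (EX (busy ∧ error)))| = |{q3, q5}| = 2.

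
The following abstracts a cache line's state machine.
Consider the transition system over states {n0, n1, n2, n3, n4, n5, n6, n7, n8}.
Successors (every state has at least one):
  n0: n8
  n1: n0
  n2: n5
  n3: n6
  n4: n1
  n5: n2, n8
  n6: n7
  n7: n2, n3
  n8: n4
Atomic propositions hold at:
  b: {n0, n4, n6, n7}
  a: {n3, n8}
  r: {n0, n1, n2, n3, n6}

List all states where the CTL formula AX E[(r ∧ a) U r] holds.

Sat(r ∧ a) = {n3}
E[(r ∧ a) U r]: least fixpoint, start Z0 = Sat(r) = {n0, n1, n2, n3, n6}, add states in Sat(r ∧ a) with some successor in Z. Already a fixed point.
Sat(E[(r ∧ a) U r]) = {n0, n1, n2, n3, n6}
Sat(AX E[(r ∧ a) U r]) = {s : every successor in {n0, n1, n2, n3, n6}} = {n1, n3, n4, n7}

{n1, n3, n4, n7}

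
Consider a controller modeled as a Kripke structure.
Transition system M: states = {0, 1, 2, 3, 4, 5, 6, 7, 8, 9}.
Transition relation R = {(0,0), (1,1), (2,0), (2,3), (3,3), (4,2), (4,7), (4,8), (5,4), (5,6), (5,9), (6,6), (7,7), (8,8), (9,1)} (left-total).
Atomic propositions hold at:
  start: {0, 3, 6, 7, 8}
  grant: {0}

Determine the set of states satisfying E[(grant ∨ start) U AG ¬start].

Sat(grant ∨ start) = {0, 3, 6, 7, 8}
Sat(¬start) = {1, 2, 4, 5, 9}
AG ¬start: greatest fixpoint, start Z0 = {1, 2, 4, 5, 9}, keep only states in Sat with every successor in Z. Z1 = {1, 9}; fixed.
Sat(AG ¬start) = {1, 9}
E[(grant ∨ start) U AG ¬start]: least fixpoint, start Z0 = Sat(AG ¬start) = {1, 9}, add states in Sat(grant ∨ start) with some successor in Z. Already a fixed point.
Sat(E[(grant ∨ start) U AG ¬start]) = {1, 9}

{1, 9}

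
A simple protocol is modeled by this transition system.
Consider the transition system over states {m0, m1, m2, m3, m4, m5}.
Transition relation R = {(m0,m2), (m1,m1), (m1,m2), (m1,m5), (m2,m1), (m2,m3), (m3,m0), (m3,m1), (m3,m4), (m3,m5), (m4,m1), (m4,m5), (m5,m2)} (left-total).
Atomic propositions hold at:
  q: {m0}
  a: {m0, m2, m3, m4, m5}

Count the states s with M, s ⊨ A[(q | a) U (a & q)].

1

Sat(q | a) = {m0, m2, m3, m4, m5}
Sat(a & q) = {m0}
A[(q | a) U (a & q)]: least fixpoint, start Z0 = Sat((a & q)) = {m0}, add states in Sat(q | a) with every successor in Z. Already a fixed point.
Sat(A[(q | a) U (a & q)]) = {m0}
|Sat(A[(q | a) U (a & q)])| = |{m0}| = 1.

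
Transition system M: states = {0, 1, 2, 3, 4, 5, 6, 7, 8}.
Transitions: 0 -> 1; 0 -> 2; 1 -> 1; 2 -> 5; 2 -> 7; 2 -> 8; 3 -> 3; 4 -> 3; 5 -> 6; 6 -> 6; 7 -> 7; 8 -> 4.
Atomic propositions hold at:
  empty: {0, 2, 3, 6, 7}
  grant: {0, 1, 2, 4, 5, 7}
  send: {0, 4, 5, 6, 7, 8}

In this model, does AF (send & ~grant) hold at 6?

Yes

Sat(~grant) = {3, 6, 8}
Sat(send & ~grant) = {6, 8}
AF (send & ~grant): least fixpoint, start Z0 = {6, 8}, add states with every successor in Z. Z1 = {5, 6, 8}; fixed.
Sat(AF (send & ~grant)) = {5, 6, 8}
6 ∈ Sat(AF (send & ~grant)) = {5, 6, 8}, so the formula holds at 6.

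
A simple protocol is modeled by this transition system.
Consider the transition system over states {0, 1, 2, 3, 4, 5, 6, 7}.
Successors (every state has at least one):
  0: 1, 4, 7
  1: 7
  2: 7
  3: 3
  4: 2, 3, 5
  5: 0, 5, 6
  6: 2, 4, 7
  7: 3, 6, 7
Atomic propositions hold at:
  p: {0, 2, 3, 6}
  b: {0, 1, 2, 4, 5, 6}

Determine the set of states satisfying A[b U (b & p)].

Sat(b & p) = {0, 2, 6}
A[b U (b & p)]: least fixpoint, start Z0 = Sat((b & p)) = {0, 2, 6}, add states in Sat(b) with every successor in Z. Already a fixed point.
Sat(A[b U (b & p)]) = {0, 2, 6}

{0, 2, 6}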